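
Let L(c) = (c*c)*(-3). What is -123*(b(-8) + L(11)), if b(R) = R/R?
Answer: 44526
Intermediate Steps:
L(c) = -3*c² (L(c) = c²*(-3) = -3*c²)
b(R) = 1
-123*(b(-8) + L(11)) = -123*(1 - 3*11²) = -123*(1 - 3*121) = -123*(1 - 363) = -123*(-362) = 44526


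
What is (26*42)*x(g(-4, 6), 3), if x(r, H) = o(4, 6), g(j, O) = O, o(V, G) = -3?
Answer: -3276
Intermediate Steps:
x(r, H) = -3
(26*42)*x(g(-4, 6), 3) = (26*42)*(-3) = 1092*(-3) = -3276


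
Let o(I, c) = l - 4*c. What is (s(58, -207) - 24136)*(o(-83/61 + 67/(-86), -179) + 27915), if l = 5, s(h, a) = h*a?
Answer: -1034962312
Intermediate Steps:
s(h, a) = a*h
o(I, c) = 5 - 4*c
(s(58, -207) - 24136)*(o(-83/61 + 67/(-86), -179) + 27915) = (-207*58 - 24136)*((5 - 4*(-179)) + 27915) = (-12006 - 24136)*((5 + 716) + 27915) = -36142*(721 + 27915) = -36142*28636 = -1034962312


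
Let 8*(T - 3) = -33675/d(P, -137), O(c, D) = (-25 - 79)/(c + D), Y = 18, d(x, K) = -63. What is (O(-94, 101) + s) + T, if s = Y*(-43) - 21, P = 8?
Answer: -17761/24 ≈ -740.04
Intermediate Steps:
O(c, D) = -104/(D + c)
s = -795 (s = 18*(-43) - 21 = -774 - 21 = -795)
T = 11729/168 (T = 3 + (-33675/(-63))/8 = 3 + (-33675*(-1/63))/8 = 3 + (⅛)*(11225/21) = 3 + 11225/168 = 11729/168 ≈ 69.815)
(O(-94, 101) + s) + T = (-104/(101 - 94) - 795) + 11729/168 = (-104/7 - 795) + 11729/168 = -5669/7 + 11729/168 = -17761/24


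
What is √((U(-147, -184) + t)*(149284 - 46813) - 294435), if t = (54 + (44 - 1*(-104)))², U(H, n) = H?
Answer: 2*√1041467253 ≈ 64544.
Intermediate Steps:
t = 40804 (t = (54 + (44 + 104))² = (54 + 148)² = 202² = 40804)
√((U(-147, -184) + t)*(149284 - 46813) - 294435) = √((-147 + 40804)*(149284 - 46813) - 294435) = √(40657*102471 - 294435) = √(4166163447 - 294435) = √4165869012 = 2*√1041467253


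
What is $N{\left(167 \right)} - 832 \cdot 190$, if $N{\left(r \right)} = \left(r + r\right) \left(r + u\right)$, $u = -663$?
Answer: $-323744$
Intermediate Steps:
$N{\left(r \right)} = 2 r \left(-663 + r\right)$ ($N{\left(r \right)} = \left(r + r\right) \left(r - 663\right) = 2 r \left(-663 + r\right)$)
$N{\left(167 \right)} - 832 \cdot 190 = 2 \cdot 167 \left(-663 + 167\right) - 832 \cdot 190 = 2 \cdot 167 \left(-496\right) - 158080 = -165664 - 158080 = -323744$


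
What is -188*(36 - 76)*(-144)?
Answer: -1082880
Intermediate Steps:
-188*(36 - 76)*(-144) = -188*(-40)*(-144) = 7520*(-144) = -1082880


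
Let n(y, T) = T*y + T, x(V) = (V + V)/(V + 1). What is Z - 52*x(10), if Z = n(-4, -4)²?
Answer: 544/11 ≈ 49.455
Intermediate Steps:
x(V) = 2*V/(1 + V) (x(V) = (2*V)/(1 + V) = 2*V/(1 + V))
n(y, T) = T + T*y
Z = 144 (Z = (-4*(1 - 4))² = (-4*(-3))² = 12² = 144)
Z - 52*x(10) = 144 - 104*10/(1 + 10) = 144 - 104*10/11 = 144 - 52*20/11 = 144 - 1040/11 = 544/11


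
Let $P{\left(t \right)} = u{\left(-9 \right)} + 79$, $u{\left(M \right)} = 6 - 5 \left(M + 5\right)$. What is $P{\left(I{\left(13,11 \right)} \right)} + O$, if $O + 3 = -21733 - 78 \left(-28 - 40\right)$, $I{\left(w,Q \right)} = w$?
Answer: $-16327$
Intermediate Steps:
$u{\left(M \right)} = -19 - 5 M$ ($u{\left(M \right)} = 6 - 5 \left(5 + M\right) = 6 - \left(25 + 5 M\right) = -19 - 5 M$)
$P{\left(t \right)} = 105$ ($P{\left(t \right)} = \left(-19 - -45\right) + 79 = \left(-19 + 45\right) + 79 = 26 + 79 = 105$)
$O = -16432$ ($O = -3 - \left(21733 + 78 \left(-28 - 40\right)\right) = -3 - \left(21733 + 78 \left(-68\right)\right) = -3 - 16429 = -16432$)
$P{\left(I{\left(13,11 \right)} \right)} + O = 105 - 16432 = -16327$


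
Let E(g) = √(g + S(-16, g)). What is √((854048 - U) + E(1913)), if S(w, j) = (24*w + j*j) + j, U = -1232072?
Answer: √(2086120 + √3663011) ≈ 1445.0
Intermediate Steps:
S(w, j) = j + j² + 24*w (S(w, j) = (24*w + j²) + j = (j² + 24*w) + j = j + j² + 24*w)
E(g) = √(-384 + g² + 2*g) (E(g) = √(g + (g + g² + 24*(-16))) = √(g + (g + g² - 384)) = √(g + (-384 + g + g²)) = √(-384 + g² + 2*g))
√((854048 - U) + E(1913)) = √((854048 - 1*(-1232072)) + √(-384 + 1913² + 2*1913)) = √((854048 + 1232072) + √(-384 + 3659569 + 3826)) = √(2086120 + √3663011)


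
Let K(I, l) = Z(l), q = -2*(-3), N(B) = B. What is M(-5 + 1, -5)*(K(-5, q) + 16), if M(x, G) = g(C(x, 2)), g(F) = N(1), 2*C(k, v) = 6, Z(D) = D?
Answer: 22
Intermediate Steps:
C(k, v) = 3 (C(k, v) = (½)*6 = 3)
q = 6
g(F) = 1
M(x, G) = 1
K(I, l) = l
M(-5 + 1, -5)*(K(-5, q) + 16) = 1*(6 + 16) = 1*22 = 22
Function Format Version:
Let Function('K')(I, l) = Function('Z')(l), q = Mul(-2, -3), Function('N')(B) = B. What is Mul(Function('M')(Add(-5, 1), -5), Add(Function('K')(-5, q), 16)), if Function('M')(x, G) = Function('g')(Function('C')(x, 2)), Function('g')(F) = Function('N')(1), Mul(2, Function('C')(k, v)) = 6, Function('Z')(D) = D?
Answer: 22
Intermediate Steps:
Function('C')(k, v) = 3 (Function('C')(k, v) = Mul(Rational(1, 2), 6) = 3)
q = 6
Function('g')(F) = 1
Function('M')(x, G) = 1
Function('K')(I, l) = l
Mul(Function('M')(Add(-5, 1), -5), Add(Function('K')(-5, q), 16)) = Mul(1, Add(6, 16)) = Mul(1, 22) = 22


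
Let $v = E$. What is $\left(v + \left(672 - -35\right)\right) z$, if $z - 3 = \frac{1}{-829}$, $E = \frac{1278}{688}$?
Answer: $\frac{303101821}{142588} \approx 2125.7$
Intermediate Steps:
$E = \frac{639}{344}$ ($E = 1278 \cdot \frac{1}{688} = \frac{639}{344} \approx 1.8576$)
$v = \frac{639}{344} \approx 1.8576$
$z = \frac{2486}{829}$ ($z = 3 + \frac{1}{-829} = 3 - \frac{1}{829} = \frac{2486}{829} \approx 2.9988$)
$\left(v + \left(672 - -35\right)\right) z = \left(\frac{639}{344} + \left(672 - -35\right)\right) \frac{2486}{829} = \left(\frac{639}{344} + \left(672 + 35\right)\right) \frac{2486}{829} = \left(\frac{639}{344} + 707\right) \frac{2486}{829} = \frac{243847}{344} \cdot \frac{2486}{829} = \frac{303101821}{142588}$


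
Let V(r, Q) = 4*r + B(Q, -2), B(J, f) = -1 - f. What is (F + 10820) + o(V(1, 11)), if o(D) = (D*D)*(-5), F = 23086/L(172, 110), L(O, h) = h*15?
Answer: 8834918/825 ≈ 10709.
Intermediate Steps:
L(O, h) = 15*h
F = 11543/825 (F = 23086/((15*110)) = 23086/1650 = 23086*(1/1650) = 11543/825 ≈ 13.992)
V(r, Q) = 1 + 4*r (V(r, Q) = 4*r + (-1 - 1*(-2)) = 4*r + (-1 + 2) = 4*r + 1 = 1 + 4*r)
o(D) = -5*D**2 (o(D) = D**2*(-5) = -5*D**2)
(F + 10820) + o(V(1, 11)) = (11543/825 + 10820) - 5*(1 + 4*1)**2 = 8938043/825 - 5*(1 + 4)**2 = 8938043/825 - 5*5**2 = 8938043/825 - 5*25 = 8938043/825 - 125 = 8834918/825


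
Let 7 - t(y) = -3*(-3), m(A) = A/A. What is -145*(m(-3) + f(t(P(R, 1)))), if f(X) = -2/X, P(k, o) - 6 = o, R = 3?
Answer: -290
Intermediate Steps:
P(k, o) = 6 + o
m(A) = 1
t(y) = -2 (t(y) = 7 - (-3)*(-3) = 7 - 1*9 = 7 - 9 = -2)
-145*(m(-3) + f(t(P(R, 1)))) = -145*(1 - 2/(-2)) = -145*(1 - 2*(-1/2)) = -145*(1 + 1) = -145*2 = -290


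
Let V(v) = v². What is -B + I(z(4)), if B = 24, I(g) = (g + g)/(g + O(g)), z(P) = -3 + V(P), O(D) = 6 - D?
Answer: -59/3 ≈ -19.667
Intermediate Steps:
z(P) = -3 + P²
I(g) = g/3 (I(g) = (g + g)/(g + (6 - g)) = (2*g)/6 = (2*g)*(⅙) = g/3)
-B + I(z(4)) = -1*24 + (-3 + 4²)/3 = -24 + (-3 + 16)/3 = -24 + (⅓)*13 = -24 + 13/3 = -59/3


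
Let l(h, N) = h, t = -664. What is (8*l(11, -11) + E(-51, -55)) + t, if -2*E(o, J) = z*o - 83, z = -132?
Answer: -7801/2 ≈ -3900.5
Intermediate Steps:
E(o, J) = 83/2 + 66*o (E(o, J) = -(-132*o - 83)/2 = -(-83 - 132*o)/2 = 83/2 + 66*o)
(8*l(11, -11) + E(-51, -55)) + t = (8*11 + (83/2 + 66*(-51))) - 664 = (88 + (83/2 - 3366)) - 664 = (88 - 6649/2) - 664 = -6473/2 - 664 = -7801/2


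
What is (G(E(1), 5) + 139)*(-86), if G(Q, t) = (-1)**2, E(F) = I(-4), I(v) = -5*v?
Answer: -12040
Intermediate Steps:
E(F) = 20 (E(F) = -5*(-4) = 20)
G(Q, t) = 1
(G(E(1), 5) + 139)*(-86) = (1 + 139)*(-86) = 140*(-86) = -12040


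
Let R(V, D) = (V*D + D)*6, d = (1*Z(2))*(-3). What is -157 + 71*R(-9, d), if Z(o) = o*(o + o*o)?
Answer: 122531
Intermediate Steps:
Z(o) = o*(o + o²)
d = -36 (d = (1*(2²*(1 + 2)))*(-3) = (1*(4*3))*(-3) = (1*12)*(-3) = 12*(-3) = -36)
R(V, D) = 6*D + 6*D*V (R(V, D) = (D*V + D)*6 = (D + D*V)*6 = 6*D + 6*D*V)
-157 + 71*R(-9, d) = -157 + 71*(6*(-36)*(1 - 9)) = -157 + 71*(6*(-36)*(-8)) = -157 + 71*1728 = -157 + 122688 = 122531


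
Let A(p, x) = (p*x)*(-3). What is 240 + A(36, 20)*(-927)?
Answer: 2002560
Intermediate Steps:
A(p, x) = -3*p*x
240 + A(36, 20)*(-927) = 240 - 3*36*20*(-927) = 240 - 2160*(-927) = 240 + 2002320 = 2002560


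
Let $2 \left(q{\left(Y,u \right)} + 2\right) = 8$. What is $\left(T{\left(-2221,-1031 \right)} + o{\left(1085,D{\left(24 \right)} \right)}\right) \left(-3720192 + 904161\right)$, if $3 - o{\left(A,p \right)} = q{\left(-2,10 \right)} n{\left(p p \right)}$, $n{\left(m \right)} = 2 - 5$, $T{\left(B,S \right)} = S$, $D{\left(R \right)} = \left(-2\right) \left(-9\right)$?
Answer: $2877983682$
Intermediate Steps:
$q{\left(Y,u \right)} = 2$ ($q{\left(Y,u \right)} = -2 + \frac{1}{2} \cdot 8 = -2 + 4 = 2$)
$D{\left(R \right)} = 18$
$n{\left(m \right)} = -3$
$o{\left(A,p \right)} = 9$ ($o{\left(A,p \right)} = 3 - 2 \left(-3\right) = 3 - -6 = 3 + 6 = 9$)
$\left(T{\left(-2221,-1031 \right)} + o{\left(1085,D{\left(24 \right)} \right)}\right) \left(-3720192 + 904161\right) = \left(-1031 + 9\right) \left(-3720192 + 904161\right) = \left(-1022\right) \left(-2816031\right) = 2877983682$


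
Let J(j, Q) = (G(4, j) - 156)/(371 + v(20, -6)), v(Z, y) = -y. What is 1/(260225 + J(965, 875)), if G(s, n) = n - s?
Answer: 377/98105630 ≈ 3.8428e-6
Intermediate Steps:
J(j, Q) = -160/377 + j/377 (J(j, Q) = ((j - 1*4) - 156)/(371 - 1*(-6)) = ((j - 4) - 156)/(371 + 6) = ((-4 + j) - 156)/377 = (-160 + j)*(1/377) = -160/377 + j/377)
1/(260225 + J(965, 875)) = 1/(260225 + (-160/377 + (1/377)*965)) = 1/(260225 + (-160/377 + 965/377)) = 1/(260225 + 805/377) = 1/(98105630/377) = 377/98105630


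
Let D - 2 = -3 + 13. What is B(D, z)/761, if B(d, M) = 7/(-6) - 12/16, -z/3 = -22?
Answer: -23/9132 ≈ -0.0025186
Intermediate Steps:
z = 66 (z = -3*(-22) = 66)
D = 12 (D = 2 + (-3 + 13) = 2 + 10 = 12)
B(d, M) = -23/12 (B(d, M) = 7*(-1/6) - 12*1/16 = -7/6 - 3/4 = -23/12)
B(D, z)/761 = -23/12/761 = -23/12*1/761 = -23/9132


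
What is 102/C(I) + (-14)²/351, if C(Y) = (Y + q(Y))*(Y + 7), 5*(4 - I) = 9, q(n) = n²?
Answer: 3031033/1420848 ≈ 2.1333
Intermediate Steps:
I = 11/5 (I = 4 - ⅕*9 = 4 - 9/5 = 11/5 ≈ 2.2000)
C(Y) = (7 + Y)*(Y + Y²) (C(Y) = (Y + Y²)*(Y + 7) = (Y + Y²)*(7 + Y) = (7 + Y)*(Y + Y²))
102/C(I) + (-14)²/351 = 102/((11*(7 + (11/5)² + 8*(11/5))/5)) + (-14)²/351 = 102/((11*(7 + 121/25 + 88/5)/5)) + 196*(1/351) = 102/(((11/5)*(736/25))) + 196/351 = 102/(8096/125) + 196/351 = 102*(125/8096) + 196/351 = 6375/4048 + 196/351 = 3031033/1420848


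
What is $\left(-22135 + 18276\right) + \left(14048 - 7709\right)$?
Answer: $2480$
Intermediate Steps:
$\left(-22135 + 18276\right) + \left(14048 - 7709\right) = -3859 + 6339 = 2480$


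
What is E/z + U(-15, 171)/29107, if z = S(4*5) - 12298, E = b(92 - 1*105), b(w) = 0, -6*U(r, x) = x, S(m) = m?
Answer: -57/58214 ≈ -0.00097915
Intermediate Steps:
U(r, x) = -x/6
E = 0
z = -12278 (z = 4*5 - 12298 = 20 - 12298 = -12278)
E/z + U(-15, 171)/29107 = 0/(-12278) - ⅙*171/29107 = 0*(-1/12278) - 57/2*1/29107 = 0 - 57/58214 = -57/58214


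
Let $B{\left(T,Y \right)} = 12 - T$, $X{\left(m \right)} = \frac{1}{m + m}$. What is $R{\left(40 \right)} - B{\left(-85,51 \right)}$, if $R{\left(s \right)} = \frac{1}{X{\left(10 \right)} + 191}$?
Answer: $- \frac{370617}{3821} \approx -96.995$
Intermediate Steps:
$X{\left(m \right)} = \frac{1}{2 m}$
$R{\left(s \right)} = \frac{20}{3821}$ ($R{\left(s \right)} = \frac{1}{\frac{1}{2 \cdot 10} + 191} = \frac{1}{\frac{1}{2} \cdot \frac{1}{10} + 191} = \frac{1}{\frac{1}{20} + 191} = \frac{1}{\frac{3821}{20}} = \frac{20}{3821}$)
$R{\left(40 \right)} - B{\left(-85,51 \right)} = \frac{20}{3821} - \left(12 - -85\right) = \frac{20}{3821} - \left(12 + 85\right) = \frac{20}{3821} - 97 = - \frac{370617}{3821}$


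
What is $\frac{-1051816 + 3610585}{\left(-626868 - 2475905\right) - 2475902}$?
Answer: $- \frac{2558769}{5578675} \approx -0.45867$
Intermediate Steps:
$\frac{-1051816 + 3610585}{\left(-626868 - 2475905\right) - 2475902} = \frac{2558769}{\left(-626868 - 2475905\right) - 2475902} = \frac{2558769}{-3102773 - 2475902} = \frac{2558769}{-5578675} = 2558769 \left(- \frac{1}{5578675}\right) = - \frac{2558769}{5578675}$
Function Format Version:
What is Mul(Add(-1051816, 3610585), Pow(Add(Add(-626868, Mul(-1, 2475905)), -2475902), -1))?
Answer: Rational(-2558769, 5578675) ≈ -0.45867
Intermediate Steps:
Mul(Add(-1051816, 3610585), Pow(Add(Add(-626868, Mul(-1, 2475905)), -2475902), -1)) = Mul(2558769, Pow(Add(Add(-626868, -2475905), -2475902), -1)) = Mul(2558769, Pow(Add(-3102773, -2475902), -1)) = Mul(2558769, Pow(-5578675, -1)) = Mul(2558769, Rational(-1, 5578675)) = Rational(-2558769, 5578675)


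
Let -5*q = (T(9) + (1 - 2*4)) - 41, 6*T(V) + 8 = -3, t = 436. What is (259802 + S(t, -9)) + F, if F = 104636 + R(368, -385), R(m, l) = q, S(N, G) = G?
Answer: 10933169/30 ≈ 3.6444e+5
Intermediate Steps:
T(V) = -11/6 (T(V) = -4/3 + (⅙)*(-3) = -4/3 - ½ = -11/6)
q = 299/30 (q = -((-11/6 + (1 - 2*4)) - 41)/5 = -((-11/6 + (1 - 8)) - 41)/5 = -((-11/6 - 7) - 41)/5 = -(-53/6 - 41)/5 = -⅕*(-299/6) = 299/30 ≈ 9.9667)
R(m, l) = 299/30
F = 3139379/30 (F = 104636 + 299/30 = 3139379/30 ≈ 1.0465e+5)
(259802 + S(t, -9)) + F = (259802 - 9) + 3139379/30 = 259793 + 3139379/30 = 10933169/30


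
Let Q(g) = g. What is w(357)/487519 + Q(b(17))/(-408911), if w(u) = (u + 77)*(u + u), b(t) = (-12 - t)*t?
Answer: 126952051903/199351881809 ≈ 0.63682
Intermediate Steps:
b(t) = t*(-12 - t)
w(u) = 2*u*(77 + u) (w(u) = (77 + u)*(2*u) = 2*u*(77 + u))
w(357)/487519 + Q(b(17))/(-408911) = (2*357*(77 + 357))/487519 - 1*17*(12 + 17)/(-408911) = (2*357*434)*(1/487519) - 1*17*29*(-1/408911) = 309876*(1/487519) - 493*(-1/408911) = 309876/487519 + 493/408911 = 126952051903/199351881809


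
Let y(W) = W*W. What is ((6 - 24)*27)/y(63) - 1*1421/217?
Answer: -10133/1519 ≈ -6.6708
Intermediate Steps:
y(W) = W²
((6 - 24)*27)/y(63) - 1*1421/217 = ((6 - 24)*27)/(63²) - 1*1421/217 = -18*27/3969 - 1421*1/217 = -486*1/3969 - 203/31 = -6/49 - 203/31 = -10133/1519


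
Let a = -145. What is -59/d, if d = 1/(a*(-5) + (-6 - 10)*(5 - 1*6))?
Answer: -43719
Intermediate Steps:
d = 1/741 (d = 1/(-145*(-5) + (-6 - 10)*(5 - 1*6)) = 1/(725 - 16*(5 - 6)) = 1/(725 - 16*(-1)) = 1/(725 + 16) = 1/741 ≈ 0.0013495)
-59/d = -59/1/741 = -59*741 = -43719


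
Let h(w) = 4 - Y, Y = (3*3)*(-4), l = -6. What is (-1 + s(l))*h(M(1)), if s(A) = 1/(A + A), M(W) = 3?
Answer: -130/3 ≈ -43.333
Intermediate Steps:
s(A) = 1/(2*A)
Y = -36 (Y = 9*(-4) = -36)
h(w) = 40 (h(w) = 4 - 1*(-36) = 4 + 36 = 40)
(-1 + s(l))*h(M(1)) = (-1 + (1/2)/(-6))*40 = (-1 + (1/2)*(-1/6))*40 = (-1 - 1/12)*40 = -13/12*40 = -130/3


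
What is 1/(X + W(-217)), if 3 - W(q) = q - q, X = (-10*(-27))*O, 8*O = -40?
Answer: -1/1347 ≈ -0.00074239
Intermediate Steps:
O = -5 (O = (1/8)*(-40) = -5)
X = -1350 (X = -10*(-27)*(-5) = 270*(-5) = -1350)
W(q) = 3 (W(q) = 3 - (q - q) = 3 - 1*0 = 3 + 0 = 3)
1/(X + W(-217)) = 1/(-1350 + 3) = 1/(-1347) = -1/1347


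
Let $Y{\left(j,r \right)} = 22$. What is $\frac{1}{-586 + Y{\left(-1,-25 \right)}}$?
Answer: $- \frac{1}{564} \approx -0.0017731$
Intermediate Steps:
$\frac{1}{-586 + Y{\left(-1,-25 \right)}} = \frac{1}{-586 + 22} = \frac{1}{-564} = - \frac{1}{564}$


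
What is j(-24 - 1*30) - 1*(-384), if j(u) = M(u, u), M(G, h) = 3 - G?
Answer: 441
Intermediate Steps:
j(u) = 3 - u
j(-24 - 1*30) - 1*(-384) = (3 - (-24 - 1*30)) - 1*(-384) = (3 - (-24 - 30)) + 384 = (3 - 1*(-54)) + 384 = (3 + 54) + 384 = 57 + 384 = 441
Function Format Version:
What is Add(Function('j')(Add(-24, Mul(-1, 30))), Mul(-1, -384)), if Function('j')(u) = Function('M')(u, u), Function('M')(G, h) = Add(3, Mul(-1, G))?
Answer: 441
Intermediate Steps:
Function('j')(u) = Add(3, Mul(-1, u))
Add(Function('j')(Add(-24, Mul(-1, 30))), Mul(-1, -384)) = Add(Add(3, Mul(-1, Add(-24, Mul(-1, 30)))), Mul(-1, -384)) = Add(Add(3, Mul(-1, Add(-24, -30))), 384) = Add(Add(3, Mul(-1, -54)), 384) = Add(Add(3, 54), 384) = Add(57, 384) = 441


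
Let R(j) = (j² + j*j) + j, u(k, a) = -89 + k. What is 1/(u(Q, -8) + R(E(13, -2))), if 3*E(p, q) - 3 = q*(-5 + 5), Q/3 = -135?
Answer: -1/491 ≈ -0.0020367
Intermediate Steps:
Q = -405 (Q = 3*(-135) = -405)
E(p, q) = 1 (E(p, q) = 1 + (q*(-5 + 5))/3 = 1 + (q*0)/3 = 1 + (⅓)*0 = 1 + 0 = 1)
R(j) = j + 2*j² (R(j) = (j² + j²) + j = 2*j² + j = j + 2*j²)
1/(u(Q, -8) + R(E(13, -2))) = 1/((-89 - 405) + 1*(1 + 2*1)) = 1/(-494 + 1*(1 + 2)) = 1/(-494 + 1*3) = 1/(-494 + 3) = 1/(-491) = -1/491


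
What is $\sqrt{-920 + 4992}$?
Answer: $2 \sqrt{1018} \approx 63.812$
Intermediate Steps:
$\sqrt{-920 + 4992} = \sqrt{4072} = 2 \sqrt{1018}$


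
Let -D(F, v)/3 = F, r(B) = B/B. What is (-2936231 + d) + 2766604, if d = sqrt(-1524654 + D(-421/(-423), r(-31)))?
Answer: -169627 + I*sqrt(30311705535)/141 ≈ -1.6963e+5 + 1234.8*I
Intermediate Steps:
r(B) = 1
D(F, v) = -3*F
d = I*sqrt(30311705535)/141 (d = sqrt(-1524654 - (-1263)/(-423)) = sqrt(-1524654 - (-1263)*(-1)/423) = sqrt(-1524654 - 3*421/423) = sqrt(-1524654 - 421/141) = sqrt(-214976635/141) = I*sqrt(30311705535)/141 ≈ 1234.8*I)
(-2936231 + d) + 2766604 = (-2936231 + I*sqrt(30311705535)/141) + 2766604 = -169627 + I*sqrt(30311705535)/141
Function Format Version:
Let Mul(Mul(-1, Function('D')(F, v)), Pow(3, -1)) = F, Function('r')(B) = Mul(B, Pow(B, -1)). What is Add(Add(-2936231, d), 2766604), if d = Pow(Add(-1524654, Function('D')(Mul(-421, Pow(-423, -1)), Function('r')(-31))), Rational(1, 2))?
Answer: Add(-169627, Mul(Rational(1, 141), I, Pow(30311705535, Rational(1, 2)))) ≈ Add(-1.6963e+5, Mul(1234.8, I))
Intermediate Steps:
Function('r')(B) = 1
Function('D')(F, v) = Mul(-3, F)
d = Mul(Rational(1, 141), I, Pow(30311705535, Rational(1, 2))) (d = Pow(Add(-1524654, Mul(-3, Mul(-421, Pow(-423, -1)))), Rational(1, 2)) = Pow(Add(-1524654, Mul(-3, Mul(-421, Rational(-1, 423)))), Rational(1, 2)) = Pow(Add(-1524654, Mul(-3, Rational(421, 423))), Rational(1, 2)) = Pow(Add(-1524654, Rational(-421, 141)), Rational(1, 2)) = Pow(Rational(-214976635, 141), Rational(1, 2)) = Mul(Rational(1, 141), I, Pow(30311705535, Rational(1, 2))) ≈ Mul(1234.8, I))
Add(Add(-2936231, d), 2766604) = Add(Add(-2936231, Mul(Rational(1, 141), I, Pow(30311705535, Rational(1, 2)))), 2766604) = Add(-169627, Mul(Rational(1, 141), I, Pow(30311705535, Rational(1, 2))))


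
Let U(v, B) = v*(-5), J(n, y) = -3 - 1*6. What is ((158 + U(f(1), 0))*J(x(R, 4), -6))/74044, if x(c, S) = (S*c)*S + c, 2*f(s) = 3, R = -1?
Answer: -2709/148088 ≈ -0.018293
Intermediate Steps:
f(s) = 3/2 (f(s) = (½)*3 = 3/2)
x(c, S) = c + c*S² (x(c, S) = c*S² + c = c + c*S²)
J(n, y) = -9 (J(n, y) = -3 - 6 = -9)
U(v, B) = -5*v
((158 + U(f(1), 0))*J(x(R, 4), -6))/74044 = ((158 - 5*3/2)*(-9))/74044 = ((158 - 15/2)*(-9))*(1/74044) = ((301/2)*(-9))*(1/74044) = -2709/2*1/74044 = -2709/148088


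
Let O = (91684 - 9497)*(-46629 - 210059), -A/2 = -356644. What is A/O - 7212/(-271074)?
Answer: 3165708397745/119139376012678 ≈ 0.026571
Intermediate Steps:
A = 713288 (A = -2*(-356644) = 713288)
O = -21096416656 (O = 82187*(-256688) = -21096416656)
A/O - 7212/(-271074) = 713288/(-21096416656) - 7212/(-271074) = 713288*(-1/21096416656) - 7212*(-1/271074) = -89161/2637052082 + 1202/45179 = 3165708397745/119139376012678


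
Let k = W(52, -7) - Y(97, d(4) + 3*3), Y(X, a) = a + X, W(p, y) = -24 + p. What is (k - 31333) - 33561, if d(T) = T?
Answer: -64976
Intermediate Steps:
Y(X, a) = X + a
k = -82 (k = (-24 + 52) - (97 + (4 + 3*3)) = 28 - (97 + (4 + 9)) = 28 - (97 + 13) = 28 - 1*110 = 28 - 110 = -82)
(k - 31333) - 33561 = (-82 - 31333) - 33561 = -31415 - 33561 = -64976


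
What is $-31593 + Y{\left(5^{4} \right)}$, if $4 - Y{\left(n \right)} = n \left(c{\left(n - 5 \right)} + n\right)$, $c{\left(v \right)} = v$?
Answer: $-809714$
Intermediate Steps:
$Y{\left(n \right)} = 4 - n \left(-5 + 2 n\right)$ ($Y{\left(n \right)} = 4 - n \left(\left(n - 5\right) + n\right) = 4 - n \left(\left(-5 + n\right) + n\right) = 4 - n \left(-5 + 2 n\right)$)
$-31593 + Y{\left(5^{4} \right)} = -31593 - \left(-4 + \left(5^{4}\right)^{2} + 5^{4} \left(-5 + 5^{4}\right)\right) = -31593 - \left(390621 + 625 \left(-5 + 625\right)\right) = -31593 - \left(390621 + 387500\right) = -31593 - 778121 = -809714$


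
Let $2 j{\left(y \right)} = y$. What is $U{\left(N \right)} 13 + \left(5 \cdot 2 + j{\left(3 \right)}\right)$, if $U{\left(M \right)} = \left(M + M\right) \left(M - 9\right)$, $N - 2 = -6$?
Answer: $\frac{2727}{2} \approx 1363.5$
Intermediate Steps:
$N = -4$ ($N = 2 - 6 = -4$)
$j{\left(y \right)} = \frac{y}{2}$
$U{\left(M \right)} = 2 M \left(-9 + M\right)$
$U{\left(N \right)} 13 + \left(5 \cdot 2 + j{\left(3 \right)}\right) = 2 \left(-4\right) \left(-9 - 4\right) 13 + \left(5 \cdot 2 + \frac{1}{2} \cdot 3\right) = 2 \left(-4\right) \left(-13\right) 13 + \left(10 + \frac{3}{2}\right) = 104 \cdot 13 + \frac{23}{2} = 1352 + \frac{23}{2} = \frac{2727}{2}$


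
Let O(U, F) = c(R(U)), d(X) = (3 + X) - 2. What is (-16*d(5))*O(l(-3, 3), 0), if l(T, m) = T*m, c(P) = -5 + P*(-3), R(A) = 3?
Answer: 1344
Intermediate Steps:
d(X) = 1 + X
c(P) = -5 - 3*P
O(U, F) = -14 (O(U, F) = -5 - 3*3 = -5 - 9 = -14)
(-16*d(5))*O(l(-3, 3), 0) = -16*(1 + 5)*(-14) = -16*6*(-14) = -96*(-14) = 1344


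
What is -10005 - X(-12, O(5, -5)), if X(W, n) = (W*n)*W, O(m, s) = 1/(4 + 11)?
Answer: -50073/5 ≈ -10015.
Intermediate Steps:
O(m, s) = 1/15
X(W, n) = n*W²
-10005 - X(-12, O(5, -5)) = -10005 - (-12)²/15 = -10005 - 144/15 = -10005 - 1*48/5 = -10005 - 48/5 = -50073/5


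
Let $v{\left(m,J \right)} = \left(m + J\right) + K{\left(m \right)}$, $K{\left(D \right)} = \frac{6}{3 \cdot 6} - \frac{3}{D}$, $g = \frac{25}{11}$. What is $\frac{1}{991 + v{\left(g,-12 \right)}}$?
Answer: $\frac{825}{808736} \approx 0.0010201$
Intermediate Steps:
$g = \frac{25}{11}$ ($g = 25 \cdot \frac{1}{11} = \frac{25}{11} \approx 2.2727$)
$K{\left(D \right)} = \frac{1}{3} - \frac{3}{D}$ ($K{\left(D \right)} = \frac{6}{18} - \frac{3}{D} = 6 \cdot \frac{1}{18} - \frac{3}{D} = \frac{1}{3} - \frac{3}{D}$)
$v{\left(m,J \right)} = J + m + \frac{-9 + m}{3 m}$ ($v{\left(m,J \right)} = \left(m + J\right) + \frac{-9 + m}{3 m} = \left(J + m\right) + \frac{-9 + m}{3 m} = J + m + \frac{-9 + m}{3 m}$)
$\frac{1}{991 + v{\left(g,-12 \right)}} = \frac{1}{991 + \left(\frac{1}{3} - 12 + \frac{25}{11} - \frac{3}{\frac{25}{11}}\right)} = \frac{1}{991 + \left(\frac{1}{3} - 12 + \frac{25}{11} - \frac{33}{25}\right)} = \frac{1}{991 - \frac{8839}{825}} = \frac{1}{\frac{808736}{825}} = \frac{825}{808736}$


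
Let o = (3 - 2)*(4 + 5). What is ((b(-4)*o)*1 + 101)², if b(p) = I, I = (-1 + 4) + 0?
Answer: 16384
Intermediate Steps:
I = 3 (I = 3 + 0 = 3)
b(p) = 3
o = 9 (o = 1*9 = 9)
((b(-4)*o)*1 + 101)² = ((3*9)*1 + 101)² = (27*1 + 101)² = (27 + 101)² = 128² = 16384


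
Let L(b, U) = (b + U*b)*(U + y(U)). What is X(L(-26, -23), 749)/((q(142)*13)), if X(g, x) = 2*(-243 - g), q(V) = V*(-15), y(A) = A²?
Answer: 57935/2769 ≈ 20.923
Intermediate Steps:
q(V) = -15*V
L(b, U) = (U + U²)*(b + U*b) (L(b, U) = (b + U*b)*(U + U²) = (U + U²)*(b + U*b))
X(g, x) = -486 - 2*g
X(L(-26, -23), 749)/((q(142)*13)) = (-486 - (-46)*(-26)*(1 + (-23)² + 2*(-23)))/((-15*142*13)) = (-486 - (-46)*(-26)*(1 + 529 - 46))/((-2130*13)) = (-486 - (-46)*(-26)*484)/(-27690) = (-486 - 2*289432)*(-1/27690) = (-486 - 578864)*(-1/27690) = -579350*(-1/27690) = 57935/2769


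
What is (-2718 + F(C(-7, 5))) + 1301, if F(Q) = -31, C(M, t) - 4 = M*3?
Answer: -1448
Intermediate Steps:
C(M, t) = 4 + 3*M (C(M, t) = 4 + M*3 = 4 + 3*M)
(-2718 + F(C(-7, 5))) + 1301 = (-2718 - 31) + 1301 = -2749 + 1301 = -1448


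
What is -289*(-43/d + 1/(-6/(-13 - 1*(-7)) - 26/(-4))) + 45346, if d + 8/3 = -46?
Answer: 98664137/2190 ≈ 45052.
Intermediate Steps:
d = -146/3 (d = -8/3 - 46 = -146/3 ≈ -48.667)
-289*(-43/d + 1/(-6/(-13 - 1*(-7)) - 26/(-4))) + 45346 = -289*(-43/(-146/3) + 1/(-6/(-13 - 1*(-7)) - 26/(-4))) + 45346 = -289*(-43*(-3/146) + 1/(-6/(-13 + 7) - 26*(-¼))) + 45346 = -289*(129/146 + 1/(-6/(-6) + 13/2)) + 45346 = -289*(129/146 + 1/(-6*(-⅙) + 13/2)) + 45346 = -289*(129/146 + 1/(1 + 13/2)) + 45346 = -289*(129/146 + 1/(15/2)) + 45346 = -289*(129/146 + 1*(2/15)) + 45346 = -289*(129/146 + 2/15) + 45346 = -289*2227/2190 + 45346 = -643603/2190 + 45346 = 98664137/2190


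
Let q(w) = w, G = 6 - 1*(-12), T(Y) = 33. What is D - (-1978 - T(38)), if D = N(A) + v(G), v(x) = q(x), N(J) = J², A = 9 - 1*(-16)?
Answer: 2654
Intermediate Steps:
A = 25 (A = 9 + 16 = 25)
G = 18 (G = 6 + 12 = 18)
v(x) = x
D = 643 (D = 25² + 18 = 625 + 18 = 643)
D - (-1978 - T(38)) = 643 - (-1978 - 1*33) = 643 - (-1978 - 33) = 643 - 1*(-2011) = 643 + 2011 = 2654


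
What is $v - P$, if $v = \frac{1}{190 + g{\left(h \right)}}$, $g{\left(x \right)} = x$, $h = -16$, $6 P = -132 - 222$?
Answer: $\frac{10267}{174} \approx 59.006$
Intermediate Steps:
$P = -59$ ($P = \frac{-132 - 222}{6} = \frac{1}{6} \left(-354\right) = -59$)
$v = \frac{1}{174}$ ($v = \frac{1}{190 - 16} = \frac{1}{174} \approx 0.0057471$)
$v - P = \frac{1}{174} - -59 = \frac{1}{174} + 59 = \frac{10267}{174}$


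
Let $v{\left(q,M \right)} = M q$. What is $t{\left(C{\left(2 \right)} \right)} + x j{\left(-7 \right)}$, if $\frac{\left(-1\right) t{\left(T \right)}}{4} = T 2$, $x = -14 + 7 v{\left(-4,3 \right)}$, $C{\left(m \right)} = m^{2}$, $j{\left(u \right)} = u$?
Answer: $654$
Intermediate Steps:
$x = -98$ ($x = -14 + 7 \cdot 3 \left(-4\right) = -14 + 7 \left(-12\right) = -14 - 84 = -98$)
$t{\left(T \right)} = - 8 T$ ($t{\left(T \right)} = - 4 T 2 = - 4 \cdot 2 T = - 8 T$)
$t{\left(C{\left(2 \right)} \right)} + x j{\left(-7 \right)} = - 8 \cdot 2^{2} - -686 = \left(-8\right) 4 + 686 = -32 + 686 = 654$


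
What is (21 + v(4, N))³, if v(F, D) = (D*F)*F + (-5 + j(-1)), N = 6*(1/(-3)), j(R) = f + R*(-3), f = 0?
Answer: -2197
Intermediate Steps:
j(R) = -3*R (j(R) = 0 + R*(-3) = 0 - 3*R = -3*R)
N = -2 (N = 6*(1*(-⅓)) = 6*(-⅓) = -2)
v(F, D) = -2 + D*F² (v(F, D) = (D*F)*F + (-5 - 3*(-1)) = D*F² + (-5 + 3) = D*F² - 2 = -2 + D*F²)
(21 + v(4, N))³ = (21 + (-2 - 2*4²))³ = (21 + (-2 - 2*16))³ = (21 + (-2 - 32))³ = (21 - 34)³ = (-13)³ = -2197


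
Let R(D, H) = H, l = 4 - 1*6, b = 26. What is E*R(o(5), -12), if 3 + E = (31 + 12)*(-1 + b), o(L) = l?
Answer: -12864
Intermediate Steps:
l = -2 (l = 4 - 6 = -2)
o(L) = -2
E = 1072 (E = -3 + (31 + 12)*(-1 + 26) = -3 + 43*25 = -3 + 1075 = 1072)
E*R(o(5), -12) = 1072*(-12) = -12864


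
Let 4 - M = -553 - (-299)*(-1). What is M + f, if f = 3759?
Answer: 4615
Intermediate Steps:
M = 856 (M = 4 - (-553 - (-299)*(-1)) = 4 - (-553 - 1*299) = 4 - (-553 - 299) = 4 - 1*(-852) = 4 + 852 = 856)
M + f = 856 + 3759 = 4615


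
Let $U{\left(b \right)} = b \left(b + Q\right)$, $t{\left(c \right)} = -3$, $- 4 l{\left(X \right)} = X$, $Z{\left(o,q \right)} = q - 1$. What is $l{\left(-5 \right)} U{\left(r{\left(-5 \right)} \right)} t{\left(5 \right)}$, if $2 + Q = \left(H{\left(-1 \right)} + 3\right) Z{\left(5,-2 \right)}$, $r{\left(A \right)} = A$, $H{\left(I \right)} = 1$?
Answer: $- \frac{1425}{4} \approx -356.25$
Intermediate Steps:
$Z{\left(o,q \right)} = -1 + q$
$l{\left(X \right)} = - \frac{X}{4}$
$Q = -14$ ($Q = -2 + \left(1 + 3\right) \left(-1 - 2\right) = -2 + 4 \left(-3\right) = -2 - 12 = -14$)
$U{\left(b \right)} = b \left(-14 + b\right)$ ($U{\left(b \right)} = b \left(b - 14\right) = b \left(-14 + b\right)$)
$l{\left(-5 \right)} U{\left(r{\left(-5 \right)} \right)} t{\left(5 \right)} = \left(- \frac{1}{4}\right) \left(-5\right) \left(- 5 \left(-14 - 5\right)\right) \left(-3\right) = \frac{5 \left(\left(-5\right) \left(-19\right)\right)}{4} \left(-3\right) = \frac{5}{4} \cdot 95 \left(-3\right) = \frac{475}{4} \left(-3\right) = - \frac{1425}{4}$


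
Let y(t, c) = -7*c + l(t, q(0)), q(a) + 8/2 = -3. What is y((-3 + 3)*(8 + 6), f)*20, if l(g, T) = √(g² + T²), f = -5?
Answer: 840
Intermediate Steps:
q(a) = -7 (q(a) = -4 - 3 = -7)
l(g, T) = √(T² + g²)
y(t, c) = √(49 + t²) - 7*c (y(t, c) = -7*c + √((-7)² + t²) = -7*c + √(49 + t²) = √(49 + t²) - 7*c)
y((-3 + 3)*(8 + 6), f)*20 = (√(49 + ((-3 + 3)*(8 + 6))²) - 7*(-5))*20 = (√(49 + (0*14)²) + 35)*20 = (√(49 + 0²) + 35)*20 = (√(49 + 0) + 35)*20 = (√49 + 35)*20 = (7 + 35)*20 = 42*20 = 840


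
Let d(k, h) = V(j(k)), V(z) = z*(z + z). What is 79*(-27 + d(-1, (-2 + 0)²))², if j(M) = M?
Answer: 49375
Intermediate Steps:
V(z) = 2*z² (V(z) = z*(2*z) = 2*z²)
d(k, h) = 2*k²
79*(-27 + d(-1, (-2 + 0)²))² = 79*(-27 + 2*(-1)²)² = 79*(-27 + 2*1)² = 79*(-27 + 2)² = 79*(-25)² = 79*625 = 49375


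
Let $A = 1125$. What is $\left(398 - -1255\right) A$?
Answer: $1859625$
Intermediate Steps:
$\left(398 - -1255\right) A = \left(398 - -1255\right) 1125 = \left(398 + 1255\right) 1125 = 1653 \cdot 1125 = 1859625$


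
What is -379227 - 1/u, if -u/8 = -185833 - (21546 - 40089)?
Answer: -507527078641/1338320 ≈ -3.7923e+5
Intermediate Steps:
u = 1338320 (u = -8*(-185833 - (21546 - 40089)) = -8*(-185833 - 1*(-18543)) = -8*(-185833 + 18543) = -8*(-167290) = 1338320)
-379227 - 1/u = -379227 - 1/1338320 = -507527078641/1338320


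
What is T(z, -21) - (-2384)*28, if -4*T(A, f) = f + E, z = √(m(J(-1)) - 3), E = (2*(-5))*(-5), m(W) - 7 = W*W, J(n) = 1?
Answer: 266979/4 ≈ 66745.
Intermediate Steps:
m(W) = 7 + W² (m(W) = 7 + W*W = 7 + W²)
E = 50 (E = -10*(-5) = 50)
z = √5 (z = √((7 + 1²) - 3) = √((7 + 1) - 3) = √(8 - 3) = √5 ≈ 2.2361)
T(A, f) = -25/2 - f/4 (T(A, f) = -(f + 50)/4 = -(50 + f)/4 = -25/2 - f/4)
T(z, -21) - (-2384)*28 = (-25/2 - ¼*(-21)) - (-2384)*28 = (-25/2 + 21/4) - 298*(-224) = -29/4 + 66752 = 266979/4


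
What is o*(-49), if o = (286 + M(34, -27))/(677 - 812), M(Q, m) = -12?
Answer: 13426/135 ≈ 99.452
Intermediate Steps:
o = -274/135 (o = (286 - 12)/(677 - 812) = 274/(-135) = 274*(-1/135) = -274/135 ≈ -2.0296)
o*(-49) = -274/135*(-49) = 13426/135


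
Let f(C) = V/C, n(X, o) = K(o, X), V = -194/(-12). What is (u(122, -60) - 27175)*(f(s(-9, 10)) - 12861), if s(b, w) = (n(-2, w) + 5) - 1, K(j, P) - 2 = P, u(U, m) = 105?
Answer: 4176454345/12 ≈ 3.4804e+8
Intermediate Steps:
K(j, P) = 2 + P
V = 97/6 (V = -194*(-1/12) = 97/6 ≈ 16.167)
n(X, o) = 2 + X
s(b, w) = 4 (s(b, w) = ((2 - 2) + 5) - 1 = (0 + 5) - 1 = 5 - 1 = 4)
f(C) = 97/(6*C)
(u(122, -60) - 27175)*(f(s(-9, 10)) - 12861) = (105 - 27175)*((97/6)/4 - 12861) = -27070*((97/6)*(¼) - 12861) = -27070*(97/24 - 12861) = -27070*(-308567/24) = 4176454345/12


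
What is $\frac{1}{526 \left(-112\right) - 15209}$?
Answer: $- \frac{1}{74121} \approx -1.3491 \cdot 10^{-5}$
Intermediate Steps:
$\frac{1}{526 \left(-112\right) - 15209} = \frac{1}{-58912 - 15209} = \frac{1}{-74121} = - \frac{1}{74121}$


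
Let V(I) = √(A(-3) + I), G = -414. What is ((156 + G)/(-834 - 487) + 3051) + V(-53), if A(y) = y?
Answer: 4030629/1321 + 2*I*√14 ≈ 3051.2 + 7.4833*I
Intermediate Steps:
V(I) = √(-3 + I)
((156 + G)/(-834 - 487) + 3051) + V(-53) = ((156 - 414)/(-834 - 487) + 3051) + √(-3 - 53) = (-258/(-1321) + 3051) + √(-56) = (-258*(-1/1321) + 3051) + 2*I*√14 = (258/1321 + 3051) + 2*I*√14 = 4030629/1321 + 2*I*√14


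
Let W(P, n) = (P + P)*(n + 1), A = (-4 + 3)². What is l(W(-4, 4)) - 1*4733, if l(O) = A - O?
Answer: -4692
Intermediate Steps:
A = 1 (A = (-1)² = 1)
W(P, n) = 2*P*(1 + n) (W(P, n) = (2*P)*(1 + n) = 2*P*(1 + n))
l(O) = 1 - O
l(W(-4, 4)) - 1*4733 = (1 - 2*(-4)*(1 + 4)) - 1*4733 = (1 - 2*(-4)*5) - 4733 = (1 - 1*(-40)) - 4733 = (1 + 40) - 4733 = 41 - 4733 = -4692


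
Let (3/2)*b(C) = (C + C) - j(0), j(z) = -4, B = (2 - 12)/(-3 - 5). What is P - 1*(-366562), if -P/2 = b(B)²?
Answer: 3298720/9 ≈ 3.6652e+5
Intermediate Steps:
B = 5/4 (B = -10/(-8) = -10*(-⅛) = 5/4 ≈ 1.2500)
b(C) = 8/3 + 4*C/3 (b(C) = 2*((C + C) - 1*(-4))/3 = 2*(2*C + 4)/3 = 2*(4 + 2*C)/3 = 8/3 + 4*C/3)
P = -338/9 (P = -2*(8/3 + (4/3)*(5/4))² = -2*(8/3 + 5/3)² = -2*(13/3)² = -2*169/9 = -338/9 ≈ -37.556)
P - 1*(-366562) = -338/9 - 1*(-366562) = -338/9 + 366562 = 3298720/9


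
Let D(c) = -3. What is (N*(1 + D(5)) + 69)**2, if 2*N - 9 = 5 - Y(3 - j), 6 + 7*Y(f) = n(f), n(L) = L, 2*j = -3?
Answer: 588289/196 ≈ 3001.5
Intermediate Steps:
j = -3/2 (j = (1/2)*(-3) = -3/2 ≈ -1.5000)
Y(f) = -6/7 + f/7
N = 199/28 (N = 9/2 + (5 - (-6/7 + (3 - 1*(-3/2))/7))/2 = 9/2 + (5 - (-6/7 + (3 + 3/2)/7))/2 = 9/2 + (5 - (-6/7 + (1/7)*(9/2)))/2 = 9/2 + (5 - (-6/7 + 9/14))/2 = 9/2 + (5 - 1*(-3/14))/2 = 9/2 + (5 + 3/14)/2 = 9/2 + (1/2)*(73/14) = 9/2 + 73/28 = 199/28 ≈ 7.1071)
(N*(1 + D(5)) + 69)**2 = (199*(1 - 3)/28 + 69)**2 = ((199/28)*(-2) + 69)**2 = (-199/14 + 69)**2 = (767/14)**2 = 588289/196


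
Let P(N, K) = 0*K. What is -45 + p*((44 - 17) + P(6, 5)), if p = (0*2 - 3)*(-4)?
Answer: 279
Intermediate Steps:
P(N, K) = 0
p = 12 (p = (0 - 3)*(-4) = -3*(-4) = 12)
-45 + p*((44 - 17) + P(6, 5)) = -45 + 12*((44 - 17) + 0) = -45 + 12*(27 + 0) = -45 + 12*27 = -45 + 324 = 279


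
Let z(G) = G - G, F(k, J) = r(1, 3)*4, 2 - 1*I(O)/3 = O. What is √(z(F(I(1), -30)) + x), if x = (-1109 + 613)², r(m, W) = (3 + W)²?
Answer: 496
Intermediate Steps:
I(O) = 6 - 3*O
F(k, J) = 144 (F(k, J) = (3 + 3)²*4 = 6²*4 = 36*4 = 144)
x = 246016 (x = (-496)² = 246016)
z(G) = 0
√(z(F(I(1), -30)) + x) = √(0 + 246016) = √246016 = 496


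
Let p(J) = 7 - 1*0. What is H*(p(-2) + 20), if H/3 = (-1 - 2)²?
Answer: 729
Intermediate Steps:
p(J) = 7 (p(J) = 7 + 0 = 7)
H = 27 (H = 3*(-1 - 2)² = 3*(-3)² = 3*9 = 27)
H*(p(-2) + 20) = 27*(7 + 20) = 27*27 = 729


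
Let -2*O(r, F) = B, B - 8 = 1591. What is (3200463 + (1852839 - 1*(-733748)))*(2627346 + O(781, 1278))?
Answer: 15199955922825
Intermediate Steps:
B = 1599 (B = 8 + 1591 = 1599)
O(r, F) = -1599/2 (O(r, F) = -½*1599 = -1599/2)
(3200463 + (1852839 - 1*(-733748)))*(2627346 + O(781, 1278)) = (3200463 + (1852839 - 1*(-733748)))*(2627346 - 1599/2) = (3200463 + (1852839 + 733748))*(5253093/2) = (3200463 + 2586587)*(5253093/2) = 5787050*(5253093/2) = 15199955922825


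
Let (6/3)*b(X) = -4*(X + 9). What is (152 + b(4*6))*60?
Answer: 5160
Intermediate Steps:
b(X) = -18 - 2*X (b(X) = (-4*(X + 9))/2 = (-4*(9 + X))/2 = (-36 - 4*X)/2 = -18 - 2*X)
(152 + b(4*6))*60 = (152 + (-18 - 8*6))*60 = (152 + (-18 - 2*24))*60 = (152 + (-18 - 48))*60 = (152 - 66)*60 = 86*60 = 5160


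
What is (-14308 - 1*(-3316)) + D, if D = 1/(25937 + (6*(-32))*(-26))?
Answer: -339971567/30929 ≈ -10992.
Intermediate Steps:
D = 1/30929 (D = 1/(25937 - 192*(-26)) = 1/(25937 + 4992) = 1/30929 ≈ 3.2332e-5)
(-14308 - 1*(-3316)) + D = (-14308 - 1*(-3316)) + 1/30929 = (-14308 + 3316) + 1/30929 = -10992 + 1/30929 = -339971567/30929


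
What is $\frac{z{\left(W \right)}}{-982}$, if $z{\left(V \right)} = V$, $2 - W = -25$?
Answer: $- \frac{27}{982} \approx -0.027495$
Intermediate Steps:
$W = 27$ ($W = 2 - -25 = 2 + 25 = 27$)
$\frac{z{\left(W \right)}}{-982} = \frac{27}{-982} = 27 \left(- \frac{1}{982}\right) = - \frac{27}{982}$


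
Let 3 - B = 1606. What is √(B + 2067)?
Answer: 4*√29 ≈ 21.541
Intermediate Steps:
B = -1603 (B = 3 - 1*1606 = 3 - 1606 = -1603)
√(B + 2067) = √(-1603 + 2067) = √464 = 4*√29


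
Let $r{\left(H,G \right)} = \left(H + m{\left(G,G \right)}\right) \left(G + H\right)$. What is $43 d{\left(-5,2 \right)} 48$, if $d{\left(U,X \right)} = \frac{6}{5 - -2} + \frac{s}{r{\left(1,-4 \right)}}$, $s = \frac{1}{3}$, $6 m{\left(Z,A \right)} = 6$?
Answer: $\frac{34744}{21} \approx 1654.5$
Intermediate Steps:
$m{\left(Z,A \right)} = 1$ ($m{\left(Z,A \right)} = \frac{1}{6} \cdot 6 = 1$)
$r{\left(H,G \right)} = \left(1 + H\right) \left(G + H\right)$ ($r{\left(H,G \right)} = \left(H + 1\right) \left(G + H\right) = \left(1 + H\right) \left(G + H\right)$)
$s = \frac{1}{3} \approx 0.33333$
$d{\left(U,X \right)} = \frac{101}{126}$ ($d{\left(U,X \right)} = \frac{6}{5 - -2} + \frac{1}{3 \left(-4 + 1 + 1^{2} - 4\right)} = \frac{6}{5 + 2} + \frac{1}{3 \left(-4 + 1 + 1 - 4\right)} = \frac{6}{7} + \frac{1}{3 \left(-6\right)} = 6 \cdot \frac{1}{7} + \frac{1}{3} \left(- \frac{1}{6}\right) = \frac{6}{7} - \frac{1}{18} = \frac{101}{126}$)
$43 d{\left(-5,2 \right)} 48 = 43 \cdot \frac{101}{126} \cdot 48 = \frac{4343}{126} \cdot 48 = \frac{34744}{21}$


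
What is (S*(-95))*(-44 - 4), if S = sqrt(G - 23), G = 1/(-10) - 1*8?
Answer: 456*I*sqrt(3110) ≈ 25430.0*I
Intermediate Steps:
G = -81/10 (G = -1/10 - 8 = -81/10 ≈ -8.1000)
S = I*sqrt(3110)/10 (S = sqrt(-81/10 - 23) = sqrt(-311/10) = I*sqrt(3110)/10 ≈ 5.5767*I)
(S*(-95))*(-44 - 4) = ((I*sqrt(3110)/10)*(-95))*(-44 - 4) = -19*I*sqrt(3110)/2*(-48) = 456*I*sqrt(3110)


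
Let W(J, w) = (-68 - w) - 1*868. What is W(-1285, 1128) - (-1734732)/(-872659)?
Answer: -1802902908/872659 ≈ -2066.0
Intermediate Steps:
W(J, w) = -936 - w (W(J, w) = (-68 - w) - 868 = -936 - w)
W(-1285, 1128) - (-1734732)/(-872659) = (-936 - 1*1128) - (-1734732)/(-872659) = (-936 - 1128) - (-1734732)*(-1)/872659 = -2064 - 1*1734732/872659 = -2064 - 1734732/872659 = -1802902908/872659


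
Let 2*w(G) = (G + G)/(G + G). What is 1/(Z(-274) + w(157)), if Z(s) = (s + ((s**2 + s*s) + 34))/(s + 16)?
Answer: -258/149783 ≈ -0.0017225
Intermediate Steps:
w(G) = 1/2 (w(G) = ((G + G)/(G + G))/2 = ((2*G)/((2*G)))/2 = ((2*G)*(1/(2*G)))/2 = (1/2)*1 = 1/2)
Z(s) = (34 + s + 2*s**2)/(16 + s) (Z(s) = (s + ((s**2 + s**2) + 34))/(16 + s) = (s + (2*s**2 + 34))/(16 + s) = (s + (34 + 2*s**2))/(16 + s) = (34 + s + 2*s**2)/(16 + s))
1/(Z(-274) + w(157)) = 1/((34 - 274 + 2*(-274)**2)/(16 - 274) + 1/2) = 1/((34 - 274 + 2*75076)/(-258) + 1/2) = 1/(-(34 - 274 + 150152)/258 + 1/2) = 1/(-1/258*149912 + 1/2) = 1/(-74956/129 + 1/2) = 1/(-149783/258) = -258/149783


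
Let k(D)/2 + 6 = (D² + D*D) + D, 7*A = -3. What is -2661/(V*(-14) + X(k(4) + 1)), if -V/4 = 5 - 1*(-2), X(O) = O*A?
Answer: -18627/2561 ≈ -7.2733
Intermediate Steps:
A = -3/7 (A = (⅐)*(-3) = -3/7 ≈ -0.42857)
k(D) = -12 + 2*D + 4*D² (k(D) = -12 + 2*((D² + D*D) + D) = -12 + 2*((D² + D²) + D) = -12 + 2*(2*D² + D) = -12 + 2*(D + 2*D²) = -12 + (2*D + 4*D²) = -12 + 2*D + 4*D²)
X(O) = -3*O/7 (X(O) = O*(-3/7) = -3*O/7)
V = -28 (V = -4*(5 - 1*(-2)) = -4*(5 + 2) = -4*7 = -28)
-2661/(V*(-14) + X(k(4) + 1)) = -2661/(-28*(-14) - 3*((-12 + 2*4 + 4*4²) + 1)/7) = -2661/(392 - 3*((-12 + 8 + 4*16) + 1)/7) = -2661/(392 - 3*((-12 + 8 + 64) + 1)/7) = -2661/(392 - 3*(60 + 1)/7) = -2661/(392 - 3/7*61) = -2661/(392 - 183/7) = -2661/2561/7 = -2661*7/2561 = -18627/2561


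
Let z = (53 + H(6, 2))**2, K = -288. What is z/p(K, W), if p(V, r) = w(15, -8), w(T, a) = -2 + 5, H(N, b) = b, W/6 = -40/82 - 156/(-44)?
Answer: 3025/3 ≈ 1008.3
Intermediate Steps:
W = 8274/451 (W = 6*(-40/82 - 156/(-44)) = 6*(-40*1/82 - 156*(-1/44)) = 6*(-20/41 + 39/11) = 6*(1379/451) = 8274/451 ≈ 18.346)
w(T, a) = 3
p(V, r) = 3
z = 3025 (z = (53 + 2)**2 = 55**2 = 3025)
z/p(K, W) = 3025/3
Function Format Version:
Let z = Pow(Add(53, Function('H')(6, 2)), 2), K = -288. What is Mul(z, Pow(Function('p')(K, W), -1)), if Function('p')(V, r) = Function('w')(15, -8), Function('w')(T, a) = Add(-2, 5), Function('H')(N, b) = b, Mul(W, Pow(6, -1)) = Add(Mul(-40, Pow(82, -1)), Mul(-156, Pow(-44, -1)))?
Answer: Rational(3025, 3) ≈ 1008.3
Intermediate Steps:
W = Rational(8274, 451) (W = Mul(6, Add(Mul(-40, Pow(82, -1)), Mul(-156, Pow(-44, -1)))) = Mul(6, Add(Mul(-40, Rational(1, 82)), Mul(-156, Rational(-1, 44)))) = Mul(6, Add(Rational(-20, 41), Rational(39, 11))) = Mul(6, Rational(1379, 451)) = Rational(8274, 451) ≈ 18.346)
Function('w')(T, a) = 3
Function('p')(V, r) = 3
z = 3025 (z = Pow(Add(53, 2), 2) = Pow(55, 2) = 3025)
Mul(z, Pow(Function('p')(K, W), -1)) = Mul(3025, Pow(3, -1)) = Mul(3025, Rational(1, 3)) = Rational(3025, 3)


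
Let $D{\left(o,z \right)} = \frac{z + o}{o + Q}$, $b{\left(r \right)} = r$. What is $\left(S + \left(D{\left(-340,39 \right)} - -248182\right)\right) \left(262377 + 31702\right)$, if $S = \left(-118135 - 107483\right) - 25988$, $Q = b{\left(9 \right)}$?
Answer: $- \frac{333204152397}{331} \approx -1.0067 \cdot 10^{9}$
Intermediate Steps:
$Q = 9$
$D{\left(o,z \right)} = \frac{o + z}{9 + o}$ ($D{\left(o,z \right)} = \frac{z + o}{o + 9} = \frac{o + z}{9 + o}$)
$S = -251606$ ($S = -225618 - 25988 = -251606$)
$\left(S + \left(D{\left(-340,39 \right)} - -248182\right)\right) \left(262377 + 31702\right) = \left(-251606 + \left(\frac{-340 + 39}{9 - 340} - -248182\right)\right) \left(262377 + 31702\right) = \left(-251606 + \left(\frac{1}{-331} \left(-301\right) + 248182\right)\right) 294079 = \left(-251606 + \left(\left(- \frac{1}{331}\right) \left(-301\right) + 248182\right)\right) 294079 = \left(-251606 + \left(\frac{301}{331} + 248182\right)\right) 294079 = \left(-251606 + \frac{82148543}{331}\right) 294079 = \left(- \frac{1133043}{331}\right) 294079 = - \frac{333204152397}{331}$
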